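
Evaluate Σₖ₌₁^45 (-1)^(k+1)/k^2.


S = 1 - 1/4 + 1/9 - 1/16 + 1/25 - 1/36 + 1/49 - 1/64 ± ...
= 0.8227
(Full series converges to +π²/12 ≈ +0.8225)

S_45 = 0.8227


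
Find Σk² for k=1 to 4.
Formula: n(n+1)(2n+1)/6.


n = 4
n(n+1)(2n+1)/6 = 4×5×9/6
= 180/6 = 30

Σk² = 30


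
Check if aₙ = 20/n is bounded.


a₁ = 20, a₂ = 20/2, a₃ = 20/3, ...
0 < aₙ ≤ 20 for all n ≥ 1
Lower bound: 0, Upper bound: 20
The sequence IS bounded

Bounded (0 < aₙ ≤ 20)


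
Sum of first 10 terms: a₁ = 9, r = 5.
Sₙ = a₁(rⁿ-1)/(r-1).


Sₙ = 9×(5^10 - 1)/(5 - 1)
= 9×(9765625 - 1)/4
= 9×9765624/4
= 21972654

S_10 = 21972654


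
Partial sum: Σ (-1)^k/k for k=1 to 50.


S = -1 + 1/2 - 1/3 + 1/4 - 1/5 + 1/6 - 1/7 + 1/8 ± ...
= -0.6832
(Full series converges to -ln(2) ≈ -0.6931)

S_50 = -0.6832


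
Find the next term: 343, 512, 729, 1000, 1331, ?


Pattern: perfect cubes: n³
Terms: 343, 512, 729, 1000, 1331
Next term = 1728

Next term = 1728


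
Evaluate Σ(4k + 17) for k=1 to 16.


Σ(4k+17) = 4·Σk + 17·n
= 4·136 + 17·16
= 544 + 272 = 816

Σ = 816


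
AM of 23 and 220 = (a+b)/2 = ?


AM = (23 + 220)/2 = 243/2 = 121.5

AM = 121.5


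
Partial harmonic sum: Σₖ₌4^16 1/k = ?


Σₖ₌4^16 1/k = 1/4 + 1/5 + 1/6 + ... + 1/16
= 1115239/720720
≈ 1.5474

Sum = 1115239/720720 ≈ 1.5474


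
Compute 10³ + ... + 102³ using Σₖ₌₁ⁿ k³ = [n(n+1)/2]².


Σₖ₌10^102 k³ = [102·103/2]² − [9·10/2]²
= 27594009 − 2025 = 27591984

Σk³ = 27591984


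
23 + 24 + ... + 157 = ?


Σₖ₌23^157 k = Σₖ₌₁^157 k − Σₖ₌₁^22 k
= 157·158/2 − 22·23/2
= 12403 − 253 = 12150

Σk = 12150


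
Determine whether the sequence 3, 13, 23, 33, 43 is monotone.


Differences: 10, 10, 10, 10
All differences > 0 → strictly INCREASING

Monotonically increasing


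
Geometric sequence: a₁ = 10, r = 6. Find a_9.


aₙ = a₁·r^(n-1)
= 10×6^8
= 10×1679616
= 16796160

a_9 = 16796160


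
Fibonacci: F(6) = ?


Fibonacci sequence: 1, 1, 2, 3, 5, 8
F(6) = 8

F(6) = 8


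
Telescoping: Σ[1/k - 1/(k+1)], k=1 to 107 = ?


Telescoping: adjacent terms cancel.
= 1/1 - 1/108
= 1 - 1/108 = 107/108

Sum = 107/108


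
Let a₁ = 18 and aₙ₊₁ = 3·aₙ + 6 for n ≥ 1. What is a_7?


Computing step by step:
a_1 = 18
a_2 = 60
a_3 = 186
a_4 = 564
a_5 = 1698
a_6 = 5100
a_7 = 15306


a_7 = 15306


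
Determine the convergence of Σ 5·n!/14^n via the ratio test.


aₙ = 5·n!/14^n
a_{n+1}/aₙ = (n+1)!/14^(n+1) × 14^n/n!  (constant 5 cancels)
= (n+1)/14
L = lim(n→∞) (n+1)/14 = ∞
L > 1 → series DIVERGES

Diverges (ratio test: L = ∞ > 1)


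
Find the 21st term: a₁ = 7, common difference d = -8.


aₙ = a₁ + (n-1)d
= 7 + (21-1)×-8
= 7 - 160
= -153

a_21 = -153


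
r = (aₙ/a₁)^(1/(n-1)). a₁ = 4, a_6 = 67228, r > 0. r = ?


r^(n-1) = aₙ/a₁
r^5 = 67228/4 = 16807
r = 16807^(1/5)
= 7

r = 7


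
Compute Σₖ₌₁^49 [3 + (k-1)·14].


aₙ = 3 + (49-1)×14 = 675
Sₙ = n(a₁+aₙ)/2 = 49×(3+675)/2
= 49×678/2 = 16611

S_49 = 16611


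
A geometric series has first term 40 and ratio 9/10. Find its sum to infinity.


S∞ = a₁/(1-r) = 40/(1 - 9/10)
= 40/(1/10)
= 400

S∞ = 400


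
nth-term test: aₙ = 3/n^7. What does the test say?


lim(n→∞) 3/n^7 = 0
lim aₙ = 0 → nth-term test is INCONCLUSIVE
(Need other tests; this is actually a convergent p-series with p=7 > 1)

Inconclusive (lim aₙ = 0; need another test)


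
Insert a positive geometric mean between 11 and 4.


GM = √(11×4) = √44 = 6.6332

GM = 6.6332


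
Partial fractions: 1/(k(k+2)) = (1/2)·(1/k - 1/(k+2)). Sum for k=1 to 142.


1/(k(k+2)) = (1/2)·(1/k - 1/(k+2)) (partial fractions)
Telescoping: Σ = (1/2)·(1 + 1/2 - 1/143 - 1/144) = 30601/41184

Sum = 30601/41184


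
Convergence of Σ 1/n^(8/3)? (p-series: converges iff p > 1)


p-series test: Σ c/n^p converges if p > 1, diverges if p ≤ 1 (constant c > 0 doesn't affect convergence).
p = 8/3
8/3 > 1 → CONVERGES

Converges (p = 8/3 > 1)


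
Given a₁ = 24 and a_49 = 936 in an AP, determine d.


d = (aₙ - a₁)/(n-1)
= (936 - 24)/(49-1)
= 912/48 = 19

d = 19


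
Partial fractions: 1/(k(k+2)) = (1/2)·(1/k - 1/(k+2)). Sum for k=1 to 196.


1/(k(k+2)) = (1/2)·(1/k - 1/(k+2)) (partial fractions)
Telescoping: Σ = (1/2)·(1 + 1/2 - 1/197 - 1/198) = 29057/39006

Sum = 29057/39006


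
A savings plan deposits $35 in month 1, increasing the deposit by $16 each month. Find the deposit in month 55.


aₙ = a₁ + (n-1)d
= 35 + (55-1)×16
= 35 + 864
= 899

a_55 = 899


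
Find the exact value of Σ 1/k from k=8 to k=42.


Σₖ₌8^42 1/k = 1/8 + 1/9 + 1/10 + ... + 1/42
= 34529574772441493/19914562703599200
≈ 1.7339

Sum = 34529574772441493/19914562703599200 ≈ 1.7339


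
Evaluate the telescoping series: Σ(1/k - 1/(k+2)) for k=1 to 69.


Telescoping with gap 2: two head and two tail terms survive.
= (1 + 1/2) - (1/70 + 1/71)
= 3/2 - 1/70 - 1/71 = 3657/2485

Sum = 3657/2485


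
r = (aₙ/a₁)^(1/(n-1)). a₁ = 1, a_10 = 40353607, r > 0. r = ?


r^(n-1) = aₙ/a₁
r^9 = 40353607/1 = 40353607
r = 40353607^(1/9)
= 7

r = 7


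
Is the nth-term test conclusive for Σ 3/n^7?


lim(n→∞) 3/n^7 = 0
lim aₙ = 0 → nth-term test is INCONCLUSIVE
(Need other tests; this is actually a convergent p-series with p=7 > 1)

Inconclusive (lim aₙ = 0; need another test)


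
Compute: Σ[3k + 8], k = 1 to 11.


Σ(3k+8) = 3·Σk + 8·n
= 3·66 + 8·11
= 198 + 88 = 286

Σ = 286


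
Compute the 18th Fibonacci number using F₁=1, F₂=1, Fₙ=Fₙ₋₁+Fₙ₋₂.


Fibonacci sequence: 1, 1, 2, 3, 5, 8, 13, 21, 34, 55, 89, ...
F(18) = 2584

F(18) = 2584


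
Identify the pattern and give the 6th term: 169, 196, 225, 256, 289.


Pattern: perfect squares: n²
Terms: 169, 196, 225, 256, 289
Next term = 324

Next term = 324


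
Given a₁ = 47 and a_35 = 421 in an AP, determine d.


d = (aₙ - a₁)/(n-1)
= (421 - 47)/(35-1)
= 374/34 = 11

d = 11


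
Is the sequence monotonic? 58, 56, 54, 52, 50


Differences: -2, -2, -2, -2
All differences < 0 → strictly DECREASING

Monotonically decreasing


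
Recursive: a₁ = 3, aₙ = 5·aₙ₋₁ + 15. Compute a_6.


Computing step by step:
a_1 = 3
a_2 = 30
a_3 = 165
a_4 = 840
a_5 = 4215
a_6 = 21090


a_6 = 21090


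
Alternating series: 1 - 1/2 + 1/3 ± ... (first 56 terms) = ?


S = 1 - 1/2 + 1/3 - 1/4 + 1/5 - 1/6 + 1/7 - 1/8 ± ...
= 0.6843
(Full series converges to +ln(2) ≈ +0.6931)

S_56 = 0.6843


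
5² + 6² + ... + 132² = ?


Σₖ₌5^132 k² = Σₖ₌₁^132 k² − Σₖ₌₁^4 k²
= 132·133·265/6 − 4·5·9/6
= 775390 − 30 = 775360

Σk² = 775360


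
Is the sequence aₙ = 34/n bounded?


a₁ = 34, a₂ = 34/2, a₃ = 34/3, ...
0 < aₙ ≤ 34 for all n ≥ 1
Lower bound: 0, Upper bound: 34
The sequence IS bounded

Bounded (0 < aₙ ≤ 34)


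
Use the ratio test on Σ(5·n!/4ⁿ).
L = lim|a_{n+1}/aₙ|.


aₙ = 5·n!/4^n
a_{n+1}/aₙ = (n+1)!/4^(n+1) × 4^n/n!  (constant 5 cancels)
= (n+1)/4
L = lim(n→∞) (n+1)/4 = ∞
L > 1 → series DIVERGES

Diverges (ratio test: L = ∞ > 1)


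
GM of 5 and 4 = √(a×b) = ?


GM = √(5×4) = √20 = 4.4721

GM = 4.4721


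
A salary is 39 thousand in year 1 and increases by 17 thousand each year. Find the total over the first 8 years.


aₙ = 39 + (8-1)×17 = 158
Sₙ = n(a₁+aₙ)/2 = 8×(39+158)/2
= 8×197/2 = 788

S_8 = 788


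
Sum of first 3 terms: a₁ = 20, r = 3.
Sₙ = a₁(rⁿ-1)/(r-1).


Sₙ = 20×(3^3 - 1)/(3 - 1)
= 20×(27 - 1)/2
= 20×26/2
= 260

S_3 = 260


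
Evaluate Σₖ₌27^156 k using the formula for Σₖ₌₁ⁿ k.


Σₖ₌27^156 k = Σₖ₌₁^156 k − Σₖ₌₁^26 k
= 156·157/2 − 26·27/2
= 12246 − 351 = 11895

Σk = 11895


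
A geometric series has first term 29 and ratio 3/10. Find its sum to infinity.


S∞ = a₁/(1-r) = 29/(1 - 3/10)
= 29/(7/10)
= 290/7

S∞ = 290/7


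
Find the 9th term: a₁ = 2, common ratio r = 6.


aₙ = a₁·r^(n-1)
= 2×6^8
= 2×1679616
= 3359232

a_9 = 3359232


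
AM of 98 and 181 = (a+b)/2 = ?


AM = (98 + 181)/2 = 279/2 = 139.5

AM = 139.5


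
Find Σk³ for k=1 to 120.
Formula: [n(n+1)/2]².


n(n+1)/2 = 120×121/2 = 7260
Σk³ = 7260² = 52707600

Σk³ = 52707600


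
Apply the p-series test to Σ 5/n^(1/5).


p-series test: Σ c/n^p converges if p > 1, diverges if p ≤ 1 (constant c > 0 doesn't affect convergence).
p = 1/5
1/5 ≤ 1 → DIVERGES

Diverges (p = 1/5 ≤ 1)


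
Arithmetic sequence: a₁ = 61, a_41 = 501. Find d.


d = (aₙ - a₁)/(n-1)
= (501 - 61)/(41-1)
= 440/40 = 11

d = 11


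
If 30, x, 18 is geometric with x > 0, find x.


GM = √(30×18) = √540 = 23.2379

GM = 23.2379


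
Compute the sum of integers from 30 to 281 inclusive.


Σₖ₌30^281 k = Σₖ₌₁^281 k − Σₖ₌₁^29 k
= 281·282/2 − 29·30/2
= 39621 − 435 = 39186

Σk = 39186


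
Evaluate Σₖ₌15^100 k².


Σₖ₌15^100 k² = Σₖ₌₁^100 k² − Σₖ₌₁^14 k²
= 100·101·201/6 − 14·15·29/6
= 338350 − 1015 = 337335

Σk² = 337335


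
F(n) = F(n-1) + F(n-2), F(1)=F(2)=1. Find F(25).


Fibonacci sequence: 1, 1, 2, 3, 5, 8, 13, 21, 34, 55, 89, ...
F(25) = 75025

F(25) = 75025


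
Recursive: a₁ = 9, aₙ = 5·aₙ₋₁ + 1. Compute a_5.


Computing step by step:
a_1 = 9
a_2 = 46
a_3 = 231
a_4 = 1156
a_5 = 5781


a_5 = 5781


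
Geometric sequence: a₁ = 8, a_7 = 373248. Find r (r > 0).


r^(n-1) = aₙ/a₁
r^6 = 373248/8 = 46656
r = 46656^(1/6)
= ±6; taking r > 0 gives r = 6

r = 6


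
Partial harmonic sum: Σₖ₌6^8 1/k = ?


Σₖ₌6^8 1/k = 1/6 + 1/7 + 1/8
= 73/168
≈ 0.4345

Sum = 73/168 ≈ 0.4345


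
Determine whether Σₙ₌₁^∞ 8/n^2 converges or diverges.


p-series test: Σ c/n^p converges if p > 1, diverges if p ≤ 1 (constant c > 0 doesn't affect convergence).
p = 2
2 > 1 → CONVERGES

Converges (p = 2 > 1)


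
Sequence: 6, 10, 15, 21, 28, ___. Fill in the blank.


Pattern: triangular numbers: n(n+1)/2
Terms: 6, 10, 15, 21, 28
Next term = 36

Next term = 36


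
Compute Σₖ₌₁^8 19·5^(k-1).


Sₙ = 19×(5^8 - 1)/(5 - 1)
= 19×(390625 - 1)/4
= 19×390624/4
= 1855464

S_8 = 1855464


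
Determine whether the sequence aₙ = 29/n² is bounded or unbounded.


a₁ = 29, a₂ = 29/4, a₃ = 29/9, ...
0 < aₙ ≤ 29 for all n ≥ 1
The sequence IS bounded

Bounded (0 < aₙ ≤ 29)


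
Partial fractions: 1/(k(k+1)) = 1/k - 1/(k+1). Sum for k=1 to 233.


1/(k(k+1)) = 1/k - 1/(k+1) (partial fractions)
Telescoping: Σ = 1 - 1/234 = 233/234

Sum = 233/234


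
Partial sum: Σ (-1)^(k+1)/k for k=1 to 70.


S = 1 - 1/2 + 1/3 - 1/4 + 1/5 - 1/6 + 1/7 - 1/8 ± ...
= 0.6861
(Full series converges to +ln(2) ≈ +0.6931)

S_70 = 0.6861


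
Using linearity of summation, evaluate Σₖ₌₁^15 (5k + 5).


Σ(5k+5) = 5·Σk + 5·n
= 5·120 + 5·15
= 600 + 75 = 675

Σ = 675


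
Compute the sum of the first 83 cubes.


n(n+1)/2 = 83×84/2 = 3486
Σk³ = 3486² = 12152196

Σk³ = 12152196


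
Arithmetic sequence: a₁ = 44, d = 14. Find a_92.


aₙ = a₁ + (n-1)d
= 44 + (92-1)×14
= 44 + 1274
= 1318

a_92 = 1318


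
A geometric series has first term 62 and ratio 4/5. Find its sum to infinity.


S∞ = a₁/(1-r) = 62/(1 - 4/5)
= 62/(1/5)
= 310

S∞ = 310


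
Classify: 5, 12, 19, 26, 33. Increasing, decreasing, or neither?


Differences: 7, 7, 7, 7
All differences > 0 → strictly INCREASING

Monotonically increasing


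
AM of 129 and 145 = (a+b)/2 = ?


AM = (129 + 145)/2 = 274/2 = 137

AM = 137


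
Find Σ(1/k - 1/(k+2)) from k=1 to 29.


Telescoping with gap 2: two head and two tail terms survive.
= (1 + 1/2) - (1/30 + 1/31)
= 3/2 - 1/30 - 1/31 = 667/465

Sum = 667/465


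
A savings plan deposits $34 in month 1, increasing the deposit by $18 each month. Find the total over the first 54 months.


aₙ = 34 + (54-1)×18 = 988
Sₙ = n(a₁+aₙ)/2 = 54×(34+988)/2
= 54×1022/2 = 27594

S_54 = 27594


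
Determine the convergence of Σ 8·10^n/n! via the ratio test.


aₙ = 8·10^n/n!
a_{n+1}/aₙ = 10^(n+1)/(n+1)! × n!/10^n  (constant 8 cancels)
= 10/(n+1)
L = lim(n→∞) 10/(n+1) = 0
L < 1 → series CONVERGES

Converges (ratio test: L = 0 < 1)


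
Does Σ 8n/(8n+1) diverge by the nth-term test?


lim(n→∞) 8n/(8n+1) = 8/8 = 1  (divide numerator and denominator by n)
lim aₙ = 1 ≠ 0 → series DIVERGES

Diverges (lim aₙ = 1 ≠ 0)


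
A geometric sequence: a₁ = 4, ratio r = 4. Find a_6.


aₙ = a₁·r^(n-1)
= 4×4^5
= 4×1024
= 4096

a_6 = 4096


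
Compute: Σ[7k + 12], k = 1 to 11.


Σ(7k+12) = 7·Σk + 12·n
= 7·66 + 12·11
= 462 + 132 = 594

Σ = 594


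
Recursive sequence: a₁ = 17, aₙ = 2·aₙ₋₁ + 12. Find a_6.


Computing step by step:
a_1 = 17
a_2 = 46
a_3 = 104
a_4 = 220
a_5 = 452
a_6 = 916


a_6 = 916


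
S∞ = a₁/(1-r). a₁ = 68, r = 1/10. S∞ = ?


S∞ = a₁/(1-r) = 68/(1 - 1/10)
= 68/(9/10)
= 680/9

S∞ = 680/9


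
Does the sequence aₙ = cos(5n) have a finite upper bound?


For all n, -1 ≤ cos(5n) ≤ 1, so -1 ≤ cos(5n) ≤ 1
Lower bound: -1, Upper bound: 1
The sequence IS bounded

Bounded (-1 ≤ aₙ ≤ 1)


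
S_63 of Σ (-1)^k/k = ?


S = -1 + 1/2 - 1/3 + 1/4 - 1/5 + 1/6 - 1/7 + 1/8 ± ...
= -0.701
(Full series converges to -ln(2) ≈ -0.6931)

S_63 = -0.701


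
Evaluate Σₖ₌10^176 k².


Σₖ₌10^176 k² = Σₖ₌₁^176 k² − Σₖ₌₁^9 k²
= 176·177·353/6 − 9·10·19/6
= 1832776 − 285 = 1832491

Σk² = 1832491


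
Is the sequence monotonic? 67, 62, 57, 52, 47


Differences: -5, -5, -5, -5
All differences < 0 → strictly DECREASING

Monotonically decreasing


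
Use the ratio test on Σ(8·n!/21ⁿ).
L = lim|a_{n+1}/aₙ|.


aₙ = 8·n!/21^n
a_{n+1}/aₙ = (n+1)!/21^(n+1) × 21^n/n!  (constant 8 cancels)
= (n+1)/21
L = lim(n→∞) (n+1)/21 = ∞
L > 1 → series DIVERGES

Diverges (ratio test: L = ∞ > 1)


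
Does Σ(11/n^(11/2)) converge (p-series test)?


p-series test: Σ c/n^p converges if p > 1, diverges if p ≤ 1 (constant c > 0 doesn't affect convergence).
p = 11/2
11/2 > 1 → CONVERGES

Converges (p = 11/2 > 1)


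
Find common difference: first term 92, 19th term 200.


d = (aₙ - a₁)/(n-1)
= (200 - 92)/(19-1)
= 108/18 = 6

d = 6


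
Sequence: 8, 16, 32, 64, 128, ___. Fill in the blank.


Pattern: powers of 2: 2ⁿ
Terms: 8, 16, 32, 64, 128
Next term = 256

Next term = 256


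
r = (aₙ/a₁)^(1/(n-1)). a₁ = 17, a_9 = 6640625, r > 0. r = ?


r^(n-1) = aₙ/a₁
r^8 = 6640625/17 = 390625
r = 390625^(1/8)
= ±5; taking r > 0 gives r = 5

r = 5


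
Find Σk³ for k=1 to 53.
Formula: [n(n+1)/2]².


n(n+1)/2 = 53×54/2 = 1431
Σk³ = 1431² = 2047761

Σk³ = 2047761


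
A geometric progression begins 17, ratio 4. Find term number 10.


aₙ = a₁·r^(n-1)
= 17×4^9
= 17×262144
= 4456448

a_10 = 4456448


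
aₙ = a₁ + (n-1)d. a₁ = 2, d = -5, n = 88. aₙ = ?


aₙ = a₁ + (n-1)d
= 2 + (88-1)×-5
= 2 - 435
= -433

a_88 = -433


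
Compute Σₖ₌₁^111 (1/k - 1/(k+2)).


Telescoping with gap 2: two head and two tail terms survive.
= (1 + 1/2) - (1/112 + 1/113)
= 3/2 - 1/112 - 1/113 = 18759/12656

Sum = 18759/12656


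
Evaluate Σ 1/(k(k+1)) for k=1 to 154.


1/(k(k+1)) = 1/k - 1/(k+1) (partial fractions)
Telescoping: Σ = 1 - 1/155 = 154/155

Sum = 154/155


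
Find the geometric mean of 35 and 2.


GM = √(35×2) = √70 = 8.3666

GM = 8.3666


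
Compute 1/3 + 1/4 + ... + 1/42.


Σₖ₌3^42 1/k = 1/3 + 1/4 + 1/5 + ... + 1/42
= 8041906695706619/2844937529085600
≈ 2.8267

Sum = 8041906695706619/2844937529085600 ≈ 2.8267


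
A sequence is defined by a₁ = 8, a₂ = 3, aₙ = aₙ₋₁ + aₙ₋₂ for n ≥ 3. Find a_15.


Computing iteratively: 8, 3, 11, 14, 25, 39, 64, 103, 167, 270, 437, 707, ...
a_15 = 2995

a_15 = 2995


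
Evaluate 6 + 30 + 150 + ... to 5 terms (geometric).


Sₙ = 6×(5^5 - 1)/(5 - 1)
= 6×(3125 - 1)/4
= 6×3124/4
= 4686

S_5 = 4686


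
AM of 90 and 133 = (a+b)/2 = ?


AM = (90 + 133)/2 = 223/2 = 111.5

AM = 111.5


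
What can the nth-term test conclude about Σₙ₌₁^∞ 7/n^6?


lim(n→∞) 7/n^6 = 0
lim aₙ = 0 → nth-term test is INCONCLUSIVE
(Need other tests; this is actually a convergent p-series with p=6 > 1)

Inconclusive (lim aₙ = 0; need another test)


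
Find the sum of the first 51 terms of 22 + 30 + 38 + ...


aₙ = 22 + (51-1)×8 = 422
Sₙ = n(a₁+aₙ)/2 = 51×(22+422)/2
= 51×444/2 = 11322

S_51 = 11322


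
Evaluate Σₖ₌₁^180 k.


n(n+1)/2 = 180×181/2 = 32580/2 = 16290

Σk = 16290


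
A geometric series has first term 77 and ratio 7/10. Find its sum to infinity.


S∞ = a₁/(1-r) = 77/(1 - 7/10)
= 77/(3/10)
= 770/3

S∞ = 770/3


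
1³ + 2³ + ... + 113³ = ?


n(n+1)/2 = 113×114/2 = 6441
Σk³ = 6441² = 41486481

Σk³ = 41486481


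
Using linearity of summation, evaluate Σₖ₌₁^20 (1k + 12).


Σ(1k+12) = 1·Σk + 12·n
= 1·210 + 12·20
= 210 + 240 = 450

Σ = 450


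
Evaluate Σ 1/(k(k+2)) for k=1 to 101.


1/(k(k+2)) = (1/2)·(1/k - 1/(k+2)) (partial fractions)
Telescoping: Σ = (1/2)·(1 + 1/2 - 1/102 - 1/103) = 7777/10506

Sum = 7777/10506


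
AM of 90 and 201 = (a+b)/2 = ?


AM = (90 + 201)/2 = 291/2 = 145.5

AM = 145.5


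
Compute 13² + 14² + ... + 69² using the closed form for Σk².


Σₖ₌13^69 k² = Σₖ₌₁^69 k² − Σₖ₌₁^12 k²
= 69·70·139/6 − 12·13·25/6
= 111895 − 650 = 111245

Σk² = 111245


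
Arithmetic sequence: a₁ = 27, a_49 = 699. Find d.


d = (aₙ - a₁)/(n-1)
= (699 - 27)/(49-1)
= 672/48 = 14

d = 14


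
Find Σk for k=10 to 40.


Σₖ₌10^40 k = Σₖ₌₁^40 k − Σₖ₌₁^9 k
= 40·41/2 − 9·10/2
= 820 − 45 = 775

Σk = 775


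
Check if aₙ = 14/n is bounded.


a₁ = 14, a₂ = 14/2, a₃ = 14/3, ...
0 < aₙ ≤ 14 for all n ≥ 1
Lower bound: 0, Upper bound: 14
The sequence IS bounded

Bounded (0 < aₙ ≤ 14)


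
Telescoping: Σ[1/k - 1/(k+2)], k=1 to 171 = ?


Telescoping with gap 2: two head and two tail terms survive.
= (1 + 1/2) - (1/172 + 1/173)
= 3/2 - 1/172 - 1/173 = 44289/29756

Sum = 44289/29756


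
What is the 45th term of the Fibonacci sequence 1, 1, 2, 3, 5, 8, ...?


Fibonacci sequence: 1, 1, 2, 3, 5, 8, 13, 21, 34, 55, 89, ...
F(45) = 1134903170

F(45) = 1134903170


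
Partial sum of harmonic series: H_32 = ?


H_32 = 1/1 + 1/2 + 1/3 + ... + 1/32
= 586061125622639/144403552893600
≈ 4.0585

H_32 = 586061125622639/144403552893600 ≈ 4.0585


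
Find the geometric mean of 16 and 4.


GM = √(16×4) = √64 = 8

GM = 8


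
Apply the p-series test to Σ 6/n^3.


p-series test: Σ c/n^p converges if p > 1, diverges if p ≤ 1 (constant c > 0 doesn't affect convergence).
p = 3
3 > 1 → CONVERGES

Converges (p = 3 > 1)


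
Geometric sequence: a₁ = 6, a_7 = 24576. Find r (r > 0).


r^(n-1) = aₙ/a₁
r^6 = 24576/6 = 4096
r = 4096^(1/6)
= ±4; taking r > 0 gives r = 4

r = 4


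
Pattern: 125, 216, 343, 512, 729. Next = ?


Pattern: perfect cubes: n³
Terms: 125, 216, 343, 512, 729
Next term = 1000

Next term = 1000


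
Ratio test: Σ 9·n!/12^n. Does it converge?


aₙ = 9·n!/12^n
a_{n+1}/aₙ = (n+1)!/12^(n+1) × 12^n/n!  (constant 9 cancels)
= (n+1)/12
L = lim(n→∞) (n+1)/12 = ∞
L > 1 → series DIVERGES

Diverges (ratio test: L = ∞ > 1)


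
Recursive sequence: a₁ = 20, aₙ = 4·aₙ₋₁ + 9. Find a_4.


Computing step by step:
a_1 = 20
a_2 = 89
a_3 = 365
a_4 = 1469


a_4 = 1469


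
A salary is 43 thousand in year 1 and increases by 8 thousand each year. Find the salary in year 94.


aₙ = a₁ + (n-1)d
= 43 + (94-1)×8
= 43 + 744
= 787

a_94 = 787


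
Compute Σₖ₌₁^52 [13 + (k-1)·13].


aₙ = 13 + (52-1)×13 = 676
Sₙ = n(a₁+aₙ)/2 = 52×(13+676)/2
= 52×689/2 = 17914

S_52 = 17914


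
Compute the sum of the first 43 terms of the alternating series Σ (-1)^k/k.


S = -1 + 1/2 - 1/3 + 1/4 - 1/5 + 1/6 - 1/7 + 1/8 ± ...
= -0.7046
(Full series converges to -ln(2) ≈ -0.6931)

S_43 = -0.7046


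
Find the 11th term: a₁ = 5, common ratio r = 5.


aₙ = a₁·r^(n-1)
= 5×5^10
= 5×9765625
= 48828125

a_11 = 48828125


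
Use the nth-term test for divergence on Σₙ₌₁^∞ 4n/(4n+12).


lim(n→∞) 4n/(4n+12) = 4/4 = 1  (divide numerator and denominator by n)
lim aₙ = 1 ≠ 0 → series DIVERGES

Diverges (lim aₙ = 1 ≠ 0)


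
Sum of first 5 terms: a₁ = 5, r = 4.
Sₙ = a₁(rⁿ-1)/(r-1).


Sₙ = 5×(4^5 - 1)/(4 - 1)
= 5×(1024 - 1)/3
= 5×1023/3
= 1705

S_5 = 1705


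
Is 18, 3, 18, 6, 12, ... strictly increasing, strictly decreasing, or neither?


Differences: -15, 15, -12, 6
Difference at position 2 is +15 (> 0) but position 1 is -15 (< 0) — sequence both rises and falls
→ NOT monotonic

Not monotonic


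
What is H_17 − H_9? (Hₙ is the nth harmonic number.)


Σₖ₌10^17 1/k = 1/10 + 1/11 + 1/12 + 1/13 + 1/14 + 1/15 + 1/16 + 1/17
= 166245/272272
≈ 0.6106

Sum = 166245/272272 ≈ 0.6106


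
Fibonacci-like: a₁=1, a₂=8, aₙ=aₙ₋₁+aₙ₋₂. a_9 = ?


Computing iteratively: 1, 8, 9, 17, 26, 43, 69, 112, 181
a_9 = 181

a_9 = 181


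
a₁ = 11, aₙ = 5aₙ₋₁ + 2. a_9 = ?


Computing step by step:
a_1 = 11
a_2 = 57
a_3 = 287
a_4 = 1437
a_5 = 7187
a_6 = 35937
a_7 = 179687
a_8 = 898437
a_9 = 4492187


a_9 = 4492187


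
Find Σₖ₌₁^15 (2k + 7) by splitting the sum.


Σ(2k+7) = 2·Σk + 7·n
= 2·120 + 7·15
= 240 + 105 = 345

Σ = 345


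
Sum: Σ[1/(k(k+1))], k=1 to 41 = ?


1/(k(k+1)) = 1/k - 1/(k+1) (partial fractions)
Telescoping: Σ = 1 - 1/42 = 41/42

Sum = 41/42


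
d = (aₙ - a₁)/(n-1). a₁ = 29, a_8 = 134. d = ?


d = (aₙ - a₁)/(n-1)
= (134 - 29)/(8-1)
= 105/7 = 15

d = 15


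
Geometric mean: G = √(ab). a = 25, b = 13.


GM = √(25×13) = √325 = 18.0278

GM = 18.0278


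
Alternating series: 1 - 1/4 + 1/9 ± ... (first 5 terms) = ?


S = 1 - 1/4 + 1/9 - 1/16 + 1/25
= 0.8386
(Full series converges to +π²/12 ≈ +0.8225)

S_5 = 0.8386


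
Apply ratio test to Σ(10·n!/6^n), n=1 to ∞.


aₙ = 10·n!/6^n
a_{n+1}/aₙ = (n+1)!/6^(n+1) × 6^n/n!  (constant 10 cancels)
= (n+1)/6
L = lim(n→∞) (n+1)/6 = ∞
L > 1 → series DIVERGES

Diverges (ratio test: L = ∞ > 1)


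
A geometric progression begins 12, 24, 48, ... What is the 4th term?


aₙ = a₁·r^(n-1)
= 12×2^3
= 12×8
= 96

a_4 = 96


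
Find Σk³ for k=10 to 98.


Σₖ₌10^98 k³ = [98·99/2]² − [9·10/2]²
= 23532201 − 2025 = 23530176

Σk³ = 23530176


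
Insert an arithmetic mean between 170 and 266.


AM = (170 + 266)/2 = 436/2 = 218

AM = 218


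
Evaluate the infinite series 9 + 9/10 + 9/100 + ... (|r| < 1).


S∞ = a₁/(1-r) = 9/(1 - 1/10)
= 9/(9/10)
= 10

S∞ = 10


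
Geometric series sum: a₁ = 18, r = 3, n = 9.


Sₙ = 18×(3^9 - 1)/(3 - 1)
= 18×(19683 - 1)/2
= 18×19682/2
= 177138

S_9 = 177138


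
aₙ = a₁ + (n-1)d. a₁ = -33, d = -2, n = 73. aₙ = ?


aₙ = a₁ + (n-1)d
= -33 + (73-1)×-2
= -33 - 144
= -177

a_73 = -177


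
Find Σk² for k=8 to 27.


Σₖ₌8^27 k² = Σₖ₌₁^27 k² − Σₖ₌₁^7 k²
= 27·28·55/6 − 7·8·15/6
= 6930 − 140 = 6790

Σk² = 6790


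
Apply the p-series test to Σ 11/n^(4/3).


p-series test: Σ c/n^p converges if p > 1, diverges if p ≤ 1 (constant c > 0 doesn't affect convergence).
p = 4/3
4/3 > 1 → CONVERGES

Converges (p = 4/3 > 1)


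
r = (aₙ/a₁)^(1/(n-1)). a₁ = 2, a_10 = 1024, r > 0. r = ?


r^(n-1) = aₙ/a₁
r^9 = 1024/2 = 512
r = 512^(1/9)
= 2

r = 2


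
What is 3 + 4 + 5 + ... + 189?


Σₖ₌3^189 k = Σₖ₌₁^189 k − Σₖ₌₁^2 k
= 189·190/2 − 2·3/2
= 17955 − 3 = 17952

Σk = 17952


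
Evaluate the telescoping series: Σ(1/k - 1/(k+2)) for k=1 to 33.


Telescoping with gap 2: two head and two tail terms survive.
= (1 + 1/2) - (1/34 + 1/35)
= 3/2 - 1/34 - 1/35 = 858/595

Sum = 858/595


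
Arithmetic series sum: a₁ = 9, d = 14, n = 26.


aₙ = 9 + (26-1)×14 = 359
Sₙ = n(a₁+aₙ)/2 = 26×(9+359)/2
= 26×368/2 = 4784

S_26 = 4784


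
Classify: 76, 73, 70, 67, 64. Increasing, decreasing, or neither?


Differences: -3, -3, -3, -3
All differences < 0 → strictly DECREASING

Monotonically decreasing


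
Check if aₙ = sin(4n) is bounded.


For all n, -1 ≤ sin(4n) ≤ 1, so -1 ≤ sin(4n) ≤ 1
Lower bound: -1, Upper bound: 1
The sequence IS bounded

Bounded (-1 ≤ aₙ ≤ 1)


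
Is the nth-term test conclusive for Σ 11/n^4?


lim(n→∞) 11/n^4 = 0
lim aₙ = 0 → nth-term test is INCONCLUSIVE
(Need other tests; this is actually a convergent p-series with p=4 > 1)

Inconclusive (lim aₙ = 0; need another test)


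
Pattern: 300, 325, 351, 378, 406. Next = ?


Pattern: triangular numbers: n(n+1)/2
Terms: 300, 325, 351, 378, 406
Next term = 435

Next term = 435


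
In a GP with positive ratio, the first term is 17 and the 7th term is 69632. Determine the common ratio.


r^(n-1) = aₙ/a₁
r^6 = 69632/17 = 4096
r = 4096^(1/6)
= ±4; taking r > 0 gives r = 4

r = 4


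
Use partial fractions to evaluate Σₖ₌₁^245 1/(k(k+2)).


1/(k(k+2)) = (1/2)·(1/k - 1/(k+2)) (partial fractions)
Telescoping: Σ = (1/2)·(1 + 1/2 - 1/246 - 1/247) = 45325/60762

Sum = 45325/60762


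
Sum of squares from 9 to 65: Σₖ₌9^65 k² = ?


Σₖ₌9^65 k² = Σₖ₌₁^65 k² − Σₖ₌₁^8 k²
= 65·66·131/6 − 8·9·17/6
= 93665 − 204 = 93461

Σk² = 93461


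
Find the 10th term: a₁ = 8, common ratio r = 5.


aₙ = a₁·r^(n-1)
= 8×5^9
= 8×1953125
= 15625000

a_10 = 15625000


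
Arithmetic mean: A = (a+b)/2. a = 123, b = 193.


AM = (123 + 193)/2 = 316/2 = 158

AM = 158


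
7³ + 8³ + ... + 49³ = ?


Σₖ₌7^49 k³ = [49·50/2]² − [6·7/2]²
= 1500625 − 441 = 1500184

Σk³ = 1500184


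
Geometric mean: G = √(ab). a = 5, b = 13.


GM = √(5×13) = √65 = 8.0623

GM = 8.0623


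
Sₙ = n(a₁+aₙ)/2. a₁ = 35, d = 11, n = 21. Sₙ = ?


aₙ = 35 + (21-1)×11 = 255
Sₙ = n(a₁+aₙ)/2 = 21×(35+255)/2
= 21×290/2 = 3045

S_21 = 3045


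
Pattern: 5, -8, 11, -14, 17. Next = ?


Pattern: alternating sign, magnitude arithmetic (d=3)
Terms: 5, -8, 11, -14, 17
Next term = -20

Next term = -20


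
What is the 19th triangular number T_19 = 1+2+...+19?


n(n+1)/2 = 19×20/2 = 380/2 = 190

Σk = 190


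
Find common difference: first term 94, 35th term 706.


d = (aₙ - a₁)/(n-1)
= (706 - 94)/(35-1)
= 612/34 = 18

d = 18


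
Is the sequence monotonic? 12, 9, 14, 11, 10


Differences: -3, 5, -3, -1
Difference at position 2 is +5 (> 0) but position 1 is -3 (< 0) — sequence both rises and falls
→ NOT monotonic

Not monotonic


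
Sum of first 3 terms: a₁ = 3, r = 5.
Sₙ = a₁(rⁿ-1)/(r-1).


Sₙ = 3×(5^3 - 1)/(5 - 1)
= 3×(125 - 1)/4
= 3×124/4
= 93

S_3 = 93


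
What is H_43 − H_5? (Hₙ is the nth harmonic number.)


Σₖ₌6^43 1/k = 1/6 + 1/7 + 1/8 + ... + 1/43
= 252819946339770257/122332313750680800
≈ 2.0667

Sum = 252819946339770257/122332313750680800 ≈ 2.0667


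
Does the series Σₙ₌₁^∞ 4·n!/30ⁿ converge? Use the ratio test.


aₙ = 4·n!/30^n
a_{n+1}/aₙ = (n+1)!/30^(n+1) × 30^n/n!  (constant 4 cancels)
= (n+1)/30
L = lim(n→∞) (n+1)/30 = ∞
L > 1 → series DIVERGES

Diverges (ratio test: L = ∞ > 1)


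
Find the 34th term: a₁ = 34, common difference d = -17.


aₙ = a₁ + (n-1)d
= 34 + (34-1)×-17
= 34 - 561
= -527

a_34 = -527


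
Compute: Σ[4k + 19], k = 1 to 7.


Σ(4k+19) = 4·Σk + 19·n
= 4·28 + 19·7
= 112 + 133 = 245

Σ = 245


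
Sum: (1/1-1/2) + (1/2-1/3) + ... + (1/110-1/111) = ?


Telescoping: adjacent terms cancel.
= 1/1 - 1/111
= 1 - 1/111 = 110/111

Sum = 110/111


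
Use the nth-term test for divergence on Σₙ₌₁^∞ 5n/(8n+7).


lim(n→∞) 5n/(8n+7) = 5/8 = 5/8  (divide numerator and denominator by n)
lim aₙ = 5/8 ≠ 0 → series DIVERGES

Diverges (lim aₙ = 5/8 ≠ 0)


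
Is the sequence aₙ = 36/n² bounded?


a₁ = 36, a₂ = 36/4, a₃ = 36/9, ...
0 < aₙ ≤ 36 for all n ≥ 1
The sequence IS bounded

Bounded (0 < aₙ ≤ 36)


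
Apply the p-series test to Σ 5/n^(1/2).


p-series test: Σ c/n^p converges if p > 1, diverges if p ≤ 1 (constant c > 0 doesn't affect convergence).
p = 1/2
1/2 ≤ 1 → DIVERGES

Diverges (p = 1/2 ≤ 1)


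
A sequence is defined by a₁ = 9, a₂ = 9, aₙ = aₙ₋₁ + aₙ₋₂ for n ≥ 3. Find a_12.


Computing iteratively: 9, 9, 18, 27, 45, 72, 117, 189, 306, 495, 801, 1296
a_12 = 1296

a_12 = 1296


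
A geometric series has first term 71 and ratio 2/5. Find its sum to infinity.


S∞ = a₁/(1-r) = 71/(1 - 2/5)
= 71/(3/5)
= 355/3

S∞ = 355/3


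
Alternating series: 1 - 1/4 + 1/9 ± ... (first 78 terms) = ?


S = 1 - 1/4 + 1/9 - 1/16 + 1/25 - 1/36 + 1/49 - 1/64 ± ...
= 0.8224
(Full series converges to +π²/12 ≈ +0.8225)

S_78 = 0.8224


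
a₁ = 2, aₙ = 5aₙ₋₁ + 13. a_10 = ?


Computing step by step:
a_1 = 2
a_2 = 23
a_3 = 128
a_4 = 653
a_5 = 3278
a_6 = 16403
a_7 = 82028
a_8 = 410153
a_9 = 2050778
a_10 = 10253903


a_10 = 10253903


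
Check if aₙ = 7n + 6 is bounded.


aₙ = 7n + 6 → as n→∞, aₙ→∞
No finite upper bound exists
The sequence is UNBOUNDED

Unbounded (aₙ → ∞ as n → ∞)


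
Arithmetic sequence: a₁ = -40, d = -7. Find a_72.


aₙ = a₁ + (n-1)d
= -40 + (72-1)×-7
= -40 - 497
= -537

a_72 = -537


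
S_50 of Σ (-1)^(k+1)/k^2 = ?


S = 1 - 1/4 + 1/9 - 1/16 + 1/25 - 1/36 + 1/49 - 1/64 ± ...
= 0.8223
(Full series converges to +π²/12 ≈ +0.8225)

S_50 = 0.8223


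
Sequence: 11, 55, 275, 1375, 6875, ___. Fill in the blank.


Pattern: geometric (r=5)
Terms: 11, 55, 275, 1375, 6875
Next term = 34375

Next term = 34375


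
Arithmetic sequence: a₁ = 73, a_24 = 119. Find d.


d = (aₙ - a₁)/(n-1)
= (119 - 73)/(24-1)
= 46/23 = 2

d = 2


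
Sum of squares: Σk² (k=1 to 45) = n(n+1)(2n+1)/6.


n = 45
n(n+1)(2n+1)/6 = 45×46×91/6
= 188370/6 = 31395

Σk² = 31395


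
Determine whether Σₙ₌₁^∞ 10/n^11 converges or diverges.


p-series test: Σ c/n^p converges if p > 1, diverges if p ≤ 1 (constant c > 0 doesn't affect convergence).
p = 11
11 > 1 → CONVERGES

Converges (p = 11 > 1)


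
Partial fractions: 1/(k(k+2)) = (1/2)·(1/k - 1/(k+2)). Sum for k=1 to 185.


1/(k(k+2)) = (1/2)·(1/k - 1/(k+2)) (partial fractions)
Telescoping: Σ = (1/2)·(1 + 1/2 - 1/186 - 1/187) = 12950/17391

Sum = 12950/17391


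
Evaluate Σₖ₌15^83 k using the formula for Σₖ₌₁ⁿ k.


Σₖ₌15^83 k = Σₖ₌₁^83 k − Σₖ₌₁^14 k
= 83·84/2 − 14·15/2
= 3486 − 105 = 3381

Σk = 3381


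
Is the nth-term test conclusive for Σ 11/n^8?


lim(n→∞) 11/n^8 = 0
lim aₙ = 0 → nth-term test is INCONCLUSIVE
(Need other tests; this is actually a convergent p-series with p=8 > 1)

Inconclusive (lim aₙ = 0; need another test)


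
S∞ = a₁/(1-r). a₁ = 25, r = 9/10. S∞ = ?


S∞ = a₁/(1-r) = 25/(1 - 9/10)
= 25/(1/10)
= 250

S∞ = 250


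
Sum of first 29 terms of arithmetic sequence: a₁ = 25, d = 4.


aₙ = 25 + (29-1)×4 = 137
Sₙ = n(a₁+aₙ)/2 = 29×(25+137)/2
= 29×162/2 = 2349

S_29 = 2349


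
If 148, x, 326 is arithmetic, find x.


AM = (148 + 326)/2 = 474/2 = 237

AM = 237


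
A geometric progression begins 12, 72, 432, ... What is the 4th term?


aₙ = a₁·r^(n-1)
= 12×6^3
= 12×216
= 2592

a_4 = 2592


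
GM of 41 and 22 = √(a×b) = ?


GM = √(41×22) = √902 = 30.0333

GM = 30.0333


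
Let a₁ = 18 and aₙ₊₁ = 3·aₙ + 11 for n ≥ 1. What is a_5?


Computing step by step:
a_1 = 18
a_2 = 65
a_3 = 206
a_4 = 629
a_5 = 1898


a_5 = 1898


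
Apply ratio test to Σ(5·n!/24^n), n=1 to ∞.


aₙ = 5·n!/24^n
a_{n+1}/aₙ = (n+1)!/24^(n+1) × 24^n/n!  (constant 5 cancels)
= (n+1)/24
L = lim(n→∞) (n+1)/24 = ∞
L > 1 → series DIVERGES

Diverges (ratio test: L = ∞ > 1)


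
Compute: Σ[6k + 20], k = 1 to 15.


Σ(6k+20) = 6·Σk + 20·n
= 6·120 + 20·15
= 720 + 300 = 1020

Σ = 1020


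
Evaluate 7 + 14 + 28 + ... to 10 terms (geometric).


Sₙ = 7×(2^10 - 1)/(2 - 1)
= 7×(1024 - 1)/1
= 7×1023/1
= 7161

S_10 = 7161


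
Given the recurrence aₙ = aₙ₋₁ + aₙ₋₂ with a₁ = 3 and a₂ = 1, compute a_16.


Computing iteratively: 3, 1, 4, 5, 9, 14, 23, 37, 60, 97, 157, 254, ...
a_16 = 1741

a_16 = 1741


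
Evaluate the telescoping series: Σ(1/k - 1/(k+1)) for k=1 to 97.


Telescoping: adjacent terms cancel.
= 1/1 - 1/98
= 1 - 1/98 = 97/98

Sum = 97/98


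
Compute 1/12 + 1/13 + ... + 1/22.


Σₖ₌12^22 1/k = 1/12 + 1/13 + 1/14 + ... + 1/22
= 156188887/232792560
≈ 0.6709

Sum = 156188887/232792560 ≈ 0.6709


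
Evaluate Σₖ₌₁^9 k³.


n(n+1)/2 = 9×10/2 = 45
Σk³ = 45² = 2025

Σk³ = 2025


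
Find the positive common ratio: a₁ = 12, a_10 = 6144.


r^(n-1) = aₙ/a₁
r^9 = 6144/12 = 512
r = 512^(1/9)
= 2

r = 2


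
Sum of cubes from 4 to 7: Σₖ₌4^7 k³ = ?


Σₖ₌4^7 k³ = [7·8/2]² − [3·4/2]²
= 784 − 36 = 748

Σk³ = 748


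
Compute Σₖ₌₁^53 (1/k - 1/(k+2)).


Telescoping with gap 2: two head and two tail terms survive.
= (1 + 1/2) - (1/54 + 1/55)
= 3/2 - 1/54 - 1/55 = 2173/1485

Sum = 2173/1485


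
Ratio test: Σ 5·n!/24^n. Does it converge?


aₙ = 5·n!/24^n
a_{n+1}/aₙ = (n+1)!/24^(n+1) × 24^n/n!  (constant 5 cancels)
= (n+1)/24
L = lim(n→∞) (n+1)/24 = ∞
L > 1 → series DIVERGES

Diverges (ratio test: L = ∞ > 1)


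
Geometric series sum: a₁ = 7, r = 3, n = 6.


Sₙ = 7×(3^6 - 1)/(3 - 1)
= 7×(729 - 1)/2
= 7×728/2
= 2548

S_6 = 2548


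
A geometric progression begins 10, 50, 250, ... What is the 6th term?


aₙ = a₁·r^(n-1)
= 10×5^5
= 10×3125
= 31250

a_6 = 31250


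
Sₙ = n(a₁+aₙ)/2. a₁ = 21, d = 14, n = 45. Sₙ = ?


aₙ = 21 + (45-1)×14 = 637
Sₙ = n(a₁+aₙ)/2 = 45×(21+637)/2
= 45×658/2 = 14805

S_45 = 14805


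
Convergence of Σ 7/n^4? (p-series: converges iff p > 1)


p-series test: Σ c/n^p converges if p > 1, diverges if p ≤ 1 (constant c > 0 doesn't affect convergence).
p = 4
4 > 1 → CONVERGES

Converges (p = 4 > 1)


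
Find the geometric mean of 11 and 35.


GM = √(11×35) = √385 = 19.6214

GM = 19.6214


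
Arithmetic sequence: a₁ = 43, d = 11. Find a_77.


aₙ = a₁ + (n-1)d
= 43 + (77-1)×11
= 43 + 836
= 879

a_77 = 879


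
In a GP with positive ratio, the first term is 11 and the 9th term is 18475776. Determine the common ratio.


r^(n-1) = aₙ/a₁
r^8 = 18475776/11 = 1679616
r = 1679616^(1/8)
= ±6; taking r > 0 gives r = 6

r = 6


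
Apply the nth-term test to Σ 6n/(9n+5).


lim(n→∞) 6n/(9n+5) = 6/9 = 2/3  (divide numerator and denominator by n)
lim aₙ = 2/3 ≠ 0 → series DIVERGES

Diverges (lim aₙ = 2/3 ≠ 0)


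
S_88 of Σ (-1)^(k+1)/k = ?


S = 1 - 1/2 + 1/3 - 1/4 + 1/5 - 1/6 + 1/7 - 1/8 ± ...
= 0.6875
(Full series converges to +ln(2) ≈ +0.6931)

S_88 = 0.6875


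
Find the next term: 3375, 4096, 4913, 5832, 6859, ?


Pattern: perfect cubes: n³
Terms: 3375, 4096, 4913, 5832, 6859
Next term = 8000

Next term = 8000


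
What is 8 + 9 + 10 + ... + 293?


Σₖ₌8^293 k = Σₖ₌₁^293 k − Σₖ₌₁^7 k
= 293·294/2 − 7·8/2
= 43071 − 28 = 43043

Σk = 43043


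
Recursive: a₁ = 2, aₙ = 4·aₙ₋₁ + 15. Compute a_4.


Computing step by step:
a_1 = 2
a_2 = 23
a_3 = 107
a_4 = 443


a_4 = 443


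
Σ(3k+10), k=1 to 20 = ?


Σ(3k+10) = 3·Σk + 10·n
= 3·210 + 10·20
= 630 + 200 = 830

Σ = 830


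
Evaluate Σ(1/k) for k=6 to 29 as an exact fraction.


Σₖ₌6^29 1/k = 1/6 + 1/7 + 1/8 + ... + 1/29
= 3908958676327/2329089562800
≈ 1.6783

Sum = 3908958676327/2329089562800 ≈ 1.6783


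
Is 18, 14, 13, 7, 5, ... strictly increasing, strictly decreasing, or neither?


Differences: -4, -1, -6, -2
All differences < 0 → strictly DECREASING

Monotonically decreasing


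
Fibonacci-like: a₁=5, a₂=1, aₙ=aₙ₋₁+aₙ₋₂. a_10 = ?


Computing iteratively: 5, 1, 6, 7, 13, 20, 33, 53, 86, 139
a_10 = 139

a_10 = 139


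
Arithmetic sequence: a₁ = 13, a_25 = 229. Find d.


d = (aₙ - a₁)/(n-1)
= (229 - 13)/(25-1)
= 216/24 = 9

d = 9


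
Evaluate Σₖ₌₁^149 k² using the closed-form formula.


n = 149
n(n+1)(2n+1)/6 = 149×150×299/6
= 6682650/6 = 1113775

Σk² = 1113775


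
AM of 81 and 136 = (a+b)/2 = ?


AM = (81 + 136)/2 = 217/2 = 108.5

AM = 108.5


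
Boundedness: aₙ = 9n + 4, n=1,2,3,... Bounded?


aₙ = 9n + 4 → as n→∞, aₙ→∞
No finite upper bound exists
The sequence is UNBOUNDED

Unbounded (aₙ → ∞ as n → ∞)


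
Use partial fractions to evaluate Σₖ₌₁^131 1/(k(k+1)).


1/(k(k+1)) = 1/k - 1/(k+1) (partial fractions)
Telescoping: Σ = 1 - 1/132 = 131/132

Sum = 131/132


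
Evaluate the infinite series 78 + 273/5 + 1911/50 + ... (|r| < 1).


S∞ = a₁/(1-r) = 78/(1 - 7/10)
= 78/(3/10)
= 260

S∞ = 260


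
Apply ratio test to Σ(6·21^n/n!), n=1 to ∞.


aₙ = 6·21^n/n!
a_{n+1}/aₙ = 21^(n+1)/(n+1)! × n!/21^n  (constant 6 cancels)
= 21/(n+1)
L = lim(n→∞) 21/(n+1) = 0
L < 1 → series CONVERGES

Converges (ratio test: L = 0 < 1)


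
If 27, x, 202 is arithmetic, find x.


AM = (27 + 202)/2 = 229/2 = 114.5

AM = 114.5


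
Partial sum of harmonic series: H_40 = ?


H_40 = 1/1 + 1/2 + 1/3 + ... + 1/40
= 2078178381193813/485721041551200
≈ 4.2785

H_40 = 2078178381193813/485721041551200 ≈ 4.2785


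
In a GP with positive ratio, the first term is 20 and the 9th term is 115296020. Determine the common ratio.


r^(n-1) = aₙ/a₁
r^8 = 115296020/20 = 5764801
r = 5764801^(1/8)
= ±7; taking r > 0 gives r = 7

r = 7


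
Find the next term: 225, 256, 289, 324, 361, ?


Pattern: perfect squares: n²
Terms: 225, 256, 289, 324, 361
Next term = 400

Next term = 400


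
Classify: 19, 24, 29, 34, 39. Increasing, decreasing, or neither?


Differences: 5, 5, 5, 5
All differences > 0 → strictly INCREASING

Monotonically increasing


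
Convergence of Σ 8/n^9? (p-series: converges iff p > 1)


p-series test: Σ c/n^p converges if p > 1, diverges if p ≤ 1 (constant c > 0 doesn't affect convergence).
p = 9
9 > 1 → CONVERGES

Converges (p = 9 > 1)


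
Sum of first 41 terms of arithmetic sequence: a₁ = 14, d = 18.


aₙ = 14 + (41-1)×18 = 734
Sₙ = n(a₁+aₙ)/2 = 41×(14+734)/2
= 41×748/2 = 15334

S_41 = 15334
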